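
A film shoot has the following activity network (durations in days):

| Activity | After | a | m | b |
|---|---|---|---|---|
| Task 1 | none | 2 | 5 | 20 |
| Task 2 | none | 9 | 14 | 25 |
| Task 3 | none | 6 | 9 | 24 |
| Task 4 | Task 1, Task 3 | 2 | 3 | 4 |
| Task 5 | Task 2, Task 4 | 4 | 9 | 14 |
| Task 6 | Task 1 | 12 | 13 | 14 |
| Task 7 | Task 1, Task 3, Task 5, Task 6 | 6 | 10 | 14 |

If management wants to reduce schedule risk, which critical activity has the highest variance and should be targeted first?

te_Task 1 = (2 + 4·5 + 20)/6 = 42/6 = 7; σ²_Task 1 = ((20−2)/6)² = 9.000
te_Task 2 = (9 + 4·14 + 25)/6 = 90/6 = 15; σ²_Task 2 = ((25−9)/6)² = 7.111
te_Task 3 = (6 + 4·9 + 24)/6 = 66/6 = 11; σ²_Task 3 = ((24−6)/6)² = 9.000
te_Task 4 = (2 + 4·3 + 4)/6 = 18/6 = 3; σ²_Task 4 = ((4−2)/6)² = 0.111
te_Task 5 = (4 + 4·9 + 14)/6 = 54/6 = 9; σ²_Task 5 = ((14−4)/6)² = 2.778
te_Task 6 = (12 + 4·13 + 14)/6 = 78/6 = 13; σ²_Task 6 = ((14−12)/6)² = 0.111
te_Task 7 = (6 + 4·10 + 14)/6 = 60/6 = 10; σ²_Task 7 = ((14−6)/6)² = 1.778

Forward pass:
ES_Task 1 = 0; EF_Task 1 = 7
ES_Task 2 = 0; EF_Task 2 = 15
ES_Task 3 = 0; EF_Task 3 = 11
ES_Task 4 = max(EF_Task 1=7, EF_Task 3=11) = 11; EF_Task 4 = 11+3 = 14
ES_Task 5 = max(EF_Task 2=15, EF_Task 4=14) = 15; EF_Task 5 = 15+9 = 24
ES_Task 6 = 7; EF_Task 6 = 7+13 = 20
ES_Task 7 = max(EF_Task 1=7, EF_Task 3=11, EF_Task 5=24, EF_Task 6=20) = 24; EF_Task 7 = 24+10 = 34
Expected project duration μ = 34 days. Critical path: Task 2 → Task 5 → Task 7.

Variances on critical path: σ²_Task 2=7.111, σ²_Task 5=2.778, σ²_Task 7=1.778.
Largest is σ²_Task 2 = 7.111.

Task 2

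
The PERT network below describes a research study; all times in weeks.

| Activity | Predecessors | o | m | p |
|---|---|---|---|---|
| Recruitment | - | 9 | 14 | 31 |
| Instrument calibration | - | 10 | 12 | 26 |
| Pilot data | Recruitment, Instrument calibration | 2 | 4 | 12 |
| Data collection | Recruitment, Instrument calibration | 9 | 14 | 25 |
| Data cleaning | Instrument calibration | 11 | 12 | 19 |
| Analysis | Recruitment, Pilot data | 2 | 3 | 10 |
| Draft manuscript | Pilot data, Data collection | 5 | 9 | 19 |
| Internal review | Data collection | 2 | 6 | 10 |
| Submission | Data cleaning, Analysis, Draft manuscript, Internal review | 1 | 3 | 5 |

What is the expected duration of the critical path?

44 weeks

te_Recruitment = (9 + 4·14 + 31)/6 = 96/6 = 16
te_Instrument calibration = (10 + 4·12 + 26)/6 = 84/6 = 14
te_Pilot data = (2 + 4·4 + 12)/6 = 30/6 = 5
te_Data collection = (9 + 4·14 + 25)/6 = 90/6 = 15
te_Data cleaning = (11 + 4·12 + 19)/6 = 78/6 = 13
te_Analysis = (2 + 4·3 + 10)/6 = 24/6 = 4
te_Draft manuscript = (5 + 4·9 + 19)/6 = 60/6 = 10
te_Internal review = (2 + 4·6 + 10)/6 = 36/6 = 6
te_Submission = (1 + 4·3 + 5)/6 = 18/6 = 3

Forward pass:
ES_Recruitment = 0; EF_Recruitment = 16
ES_Instrument calibration = 0; EF_Instrument calibration = 14
ES_Pilot data = max(EF_Recruitment=16, EF_Instrument calibration=14) = 16; EF_Pilot data = 16+5 = 21
ES_Data collection = max(EF_Recruitment=16, EF_Instrument calibration=14) = 16; EF_Data collection = 16+15 = 31
ES_Data cleaning = 14; EF_Data cleaning = 14+13 = 27
ES_Analysis = max(EF_Recruitment=16, EF_Pilot data=21) = 21; EF_Analysis = 21+4 = 25
ES_Draft manuscript = max(EF_Pilot data=21, EF_Data collection=31) = 31; EF_Draft manuscript = 31+10 = 41
ES_Internal review = 31; EF_Internal review = 31+6 = 37
ES_Submission = max(EF_Data cleaning=27, EF_Analysis=25, EF_Draft manuscript=41, EF_Internal review=37) = 41; EF_Submission = 41+3 = 44
Expected project duration μ = 44 weeks. Critical path: Recruitment → Data collection → Draft manuscript → Submission.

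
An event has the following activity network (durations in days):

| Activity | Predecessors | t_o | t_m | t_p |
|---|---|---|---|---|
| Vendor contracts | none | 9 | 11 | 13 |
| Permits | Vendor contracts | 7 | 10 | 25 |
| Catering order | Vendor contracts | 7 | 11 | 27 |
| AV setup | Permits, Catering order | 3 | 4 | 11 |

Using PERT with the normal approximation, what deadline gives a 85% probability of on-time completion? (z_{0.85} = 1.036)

te_Vendor contracts = (9 + 4·11 + 13)/6 = 66/6 = 11; σ²_Vendor contracts = ((13−9)/6)² = 0.444
te_Permits = (7 + 4·10 + 25)/6 = 72/6 = 12; σ²_Permits = ((25−7)/6)² = 9.000
te_Catering order = (7 + 4·11 + 27)/6 = 78/6 = 13; σ²_Catering order = ((27−7)/6)² = 11.111
te_AV setup = (3 + 4·4 + 11)/6 = 30/6 = 5; σ²_AV setup = ((11−3)/6)² = 1.778

Forward pass:
ES_Vendor contracts = 0; EF_Vendor contracts = 11
ES_Permits = 11; EF_Permits = 11+12 = 23
ES_Catering order = 11; EF_Catering order = 11+13 = 24
ES_AV setup = max(EF_Permits=23, EF_Catering order=24) = 24; EF_AV setup = 24+5 = 29
Expected project duration μ = 29 days. Critical path: Vendor contracts → Catering order → AV setup.

Variance along critical path = 0.444 + 11.111 + 1.778 = 13.333; σ = 3.651 days.
D = μ + z·σ = 29 + 1.036·3.651 = 32.8 days

32.8 days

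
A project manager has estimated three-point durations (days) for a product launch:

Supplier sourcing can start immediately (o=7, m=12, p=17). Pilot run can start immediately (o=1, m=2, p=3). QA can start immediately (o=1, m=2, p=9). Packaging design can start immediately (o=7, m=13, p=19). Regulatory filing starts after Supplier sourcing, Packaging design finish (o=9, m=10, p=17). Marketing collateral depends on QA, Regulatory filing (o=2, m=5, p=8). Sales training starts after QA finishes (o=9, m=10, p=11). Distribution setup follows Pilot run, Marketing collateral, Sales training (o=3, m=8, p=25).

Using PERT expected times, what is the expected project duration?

39 days

te_Supplier sourcing = (7 + 4·12 + 17)/6 = 72/6 = 12
te_Pilot run = (1 + 4·2 + 3)/6 = 12/6 = 2
te_QA = (1 + 4·2 + 9)/6 = 18/6 = 3
te_Packaging design = (7 + 4·13 + 19)/6 = 78/6 = 13
te_Regulatory filing = (9 + 4·10 + 17)/6 = 66/6 = 11
te_Marketing collateral = (2 + 4·5 + 8)/6 = 30/6 = 5
te_Sales training = (9 + 4·10 + 11)/6 = 60/6 = 10
te_Distribution setup = (3 + 4·8 + 25)/6 = 60/6 = 10

Forward pass:
ES_Supplier sourcing = 0; EF_Supplier sourcing = 12
ES_Pilot run = 0; EF_Pilot run = 2
ES_QA = 0; EF_QA = 3
ES_Packaging design = 0; EF_Packaging design = 13
ES_Regulatory filing = max(EF_Supplier sourcing=12, EF_Packaging design=13) = 13; EF_Regulatory filing = 13+11 = 24
ES_Marketing collateral = max(EF_QA=3, EF_Regulatory filing=24) = 24; EF_Marketing collateral = 24+5 = 29
ES_Sales training = 3; EF_Sales training = 3+10 = 13
ES_Distribution setup = max(EF_Pilot run=2, EF_Marketing collateral=29, EF_Sales training=13) = 29; EF_Distribution setup = 29+10 = 39
Expected project duration μ = 39 days. Critical path: Packaging design → Regulatory filing → Marketing collateral → Distribution setup.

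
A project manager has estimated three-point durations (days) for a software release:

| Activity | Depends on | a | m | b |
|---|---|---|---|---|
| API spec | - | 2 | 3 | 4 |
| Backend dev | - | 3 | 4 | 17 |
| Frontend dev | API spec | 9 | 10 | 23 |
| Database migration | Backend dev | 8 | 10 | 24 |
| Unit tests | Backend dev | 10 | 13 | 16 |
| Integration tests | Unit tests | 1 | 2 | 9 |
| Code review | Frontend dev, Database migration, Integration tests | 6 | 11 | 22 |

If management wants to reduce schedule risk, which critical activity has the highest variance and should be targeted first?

te_API spec = (2 + 4·3 + 4)/6 = 18/6 = 3; σ²_API spec = ((4−2)/6)² = 0.111
te_Backend dev = (3 + 4·4 + 17)/6 = 36/6 = 6; σ²_Backend dev = ((17−3)/6)² = 5.444
te_Frontend dev = (9 + 4·10 + 23)/6 = 72/6 = 12; σ²_Frontend dev = ((23−9)/6)² = 5.444
te_Database migration = (8 + 4·10 + 24)/6 = 72/6 = 12; σ²_Database migration = ((24−8)/6)² = 7.111
te_Unit tests = (10 + 4·13 + 16)/6 = 78/6 = 13; σ²_Unit tests = ((16−10)/6)² = 1.000
te_Integration tests = (1 + 4·2 + 9)/6 = 18/6 = 3; σ²_Integration tests = ((9−1)/6)² = 1.778
te_Code review = (6 + 4·11 + 22)/6 = 72/6 = 12; σ²_Code review = ((22−6)/6)² = 7.111

Forward pass:
ES_API spec = 0; EF_API spec = 3
ES_Backend dev = 0; EF_Backend dev = 6
ES_Frontend dev = 3; EF_Frontend dev = 3+12 = 15
ES_Database migration = 6; EF_Database migration = 6+12 = 18
ES_Unit tests = 6; EF_Unit tests = 6+13 = 19
ES_Integration tests = 19; EF_Integration tests = 19+3 = 22
ES_Code review = max(EF_Frontend dev=15, EF_Database migration=18, EF_Integration tests=22) = 22; EF_Code review = 22+12 = 34
Expected project duration μ = 34 days. Critical path: Backend dev → Unit tests → Integration tests → Code review.

Variances on critical path: σ²_Backend dev=5.444, σ²_Unit tests=1.000, σ²_Integration tests=1.778, σ²_Code review=7.111.
Largest is σ²_Code review = 7.111.

Code review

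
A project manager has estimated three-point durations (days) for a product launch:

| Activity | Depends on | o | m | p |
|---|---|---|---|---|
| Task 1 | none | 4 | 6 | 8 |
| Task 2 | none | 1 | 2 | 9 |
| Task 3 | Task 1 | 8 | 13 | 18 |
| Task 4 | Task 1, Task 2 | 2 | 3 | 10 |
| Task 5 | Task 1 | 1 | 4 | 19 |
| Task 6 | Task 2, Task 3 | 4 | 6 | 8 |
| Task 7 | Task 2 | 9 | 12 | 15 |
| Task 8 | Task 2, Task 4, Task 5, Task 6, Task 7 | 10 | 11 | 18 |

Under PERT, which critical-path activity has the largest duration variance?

te_Task 1 = (4 + 4·6 + 8)/6 = 36/6 = 6; σ²_Task 1 = ((8−4)/6)² = 0.444
te_Task 2 = (1 + 4·2 + 9)/6 = 18/6 = 3; σ²_Task 2 = ((9−1)/6)² = 1.778
te_Task 3 = (8 + 4·13 + 18)/6 = 78/6 = 13; σ²_Task 3 = ((18−8)/6)² = 2.778
te_Task 4 = (2 + 4·3 + 10)/6 = 24/6 = 4; σ²_Task 4 = ((10−2)/6)² = 1.778
te_Task 5 = (1 + 4·4 + 19)/6 = 36/6 = 6; σ²_Task 5 = ((19−1)/6)² = 9.000
te_Task 6 = (4 + 4·6 + 8)/6 = 36/6 = 6; σ²_Task 6 = ((8−4)/6)² = 0.444
te_Task 7 = (9 + 4·12 + 15)/6 = 72/6 = 12; σ²_Task 7 = ((15−9)/6)² = 1.000
te_Task 8 = (10 + 4·11 + 18)/6 = 72/6 = 12; σ²_Task 8 = ((18−10)/6)² = 1.778

Forward pass:
ES_Task 1 = 0; EF_Task 1 = 6
ES_Task 2 = 0; EF_Task 2 = 3
ES_Task 3 = 6; EF_Task 3 = 6+13 = 19
ES_Task 4 = max(EF_Task 1=6, EF_Task 2=3) = 6; EF_Task 4 = 6+4 = 10
ES_Task 5 = 6; EF_Task 5 = 6+6 = 12
ES_Task 6 = max(EF_Task 2=3, EF_Task 3=19) = 19; EF_Task 6 = 19+6 = 25
ES_Task 7 = 3; EF_Task 7 = 3+12 = 15
ES_Task 8 = max(EF_Task 2=3, EF_Task 4=10, EF_Task 5=12, EF_Task 6=25, EF_Task 7=15) = 25; EF_Task 8 = 25+12 = 37
Expected project duration μ = 37 days. Critical path: Task 1 → Task 3 → Task 6 → Task 8.

Variances on critical path: σ²_Task 1=0.444, σ²_Task 3=2.778, σ²_Task 6=0.444, σ²_Task 8=1.778.
Largest is σ²_Task 3 = 2.778.

Task 3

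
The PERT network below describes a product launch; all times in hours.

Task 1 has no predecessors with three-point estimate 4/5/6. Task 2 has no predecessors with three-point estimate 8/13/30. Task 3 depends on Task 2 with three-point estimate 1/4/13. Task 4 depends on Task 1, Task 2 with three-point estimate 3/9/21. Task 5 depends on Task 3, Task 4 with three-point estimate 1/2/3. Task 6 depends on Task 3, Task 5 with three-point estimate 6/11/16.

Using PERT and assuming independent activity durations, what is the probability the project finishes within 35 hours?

te_Task 1 = (4 + 4·5 + 6)/6 = 30/6 = 5; σ²_Task 1 = ((6−4)/6)² = 0.111
te_Task 2 = (8 + 4·13 + 30)/6 = 90/6 = 15; σ²_Task 2 = ((30−8)/6)² = 13.444
te_Task 3 = (1 + 4·4 + 13)/6 = 30/6 = 5; σ²_Task 3 = ((13−1)/6)² = 4.000
te_Task 4 = (3 + 4·9 + 21)/6 = 60/6 = 10; σ²_Task 4 = ((21−3)/6)² = 9.000
te_Task 5 = (1 + 4·2 + 3)/6 = 12/6 = 2; σ²_Task 5 = ((3−1)/6)² = 0.111
te_Task 6 = (6 + 4·11 + 16)/6 = 66/6 = 11; σ²_Task 6 = ((16−6)/6)² = 2.778

Forward pass:
ES_Task 1 = 0; EF_Task 1 = 5
ES_Task 2 = 0; EF_Task 2 = 15
ES_Task 3 = 15; EF_Task 3 = 15+5 = 20
ES_Task 4 = max(EF_Task 1=5, EF_Task 2=15) = 15; EF_Task 4 = 15+10 = 25
ES_Task 5 = max(EF_Task 3=20, EF_Task 4=25) = 25; EF_Task 5 = 25+2 = 27
ES_Task 6 = max(EF_Task 3=20, EF_Task 5=27) = 27; EF_Task 6 = 27+11 = 38
Expected project duration μ = 38 hours. Critical path: Task 2 → Task 4 → Task 5 → Task 6.

Variance along critical path = 13.444 + 9.000 + 0.111 + 2.778 = 25.333; σ = √25.333 = 5.033 hours.
Z = (35 − 38) / 5.033 = -0.596
P(T ≤ 35) = Φ(-0.596) ≈ 0.276

0.276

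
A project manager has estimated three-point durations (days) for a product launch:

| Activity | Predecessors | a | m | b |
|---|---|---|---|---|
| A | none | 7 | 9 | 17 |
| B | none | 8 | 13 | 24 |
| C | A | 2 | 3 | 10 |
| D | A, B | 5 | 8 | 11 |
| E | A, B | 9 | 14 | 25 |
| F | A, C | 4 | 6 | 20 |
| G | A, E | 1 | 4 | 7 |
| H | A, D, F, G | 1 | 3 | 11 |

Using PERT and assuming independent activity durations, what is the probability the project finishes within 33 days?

te_A = (7 + 4·9 + 17)/6 = 60/6 = 10; σ²_A = ((17−7)/6)² = 2.778
te_B = (8 + 4·13 + 24)/6 = 84/6 = 14; σ²_B = ((24−8)/6)² = 7.111
te_C = (2 + 4·3 + 10)/6 = 24/6 = 4; σ²_C = ((10−2)/6)² = 1.778
te_D = (5 + 4·8 + 11)/6 = 48/6 = 8; σ²_D = ((11−5)/6)² = 1.000
te_E = (9 + 4·14 + 25)/6 = 90/6 = 15; σ²_E = ((25−9)/6)² = 7.111
te_F = (4 + 4·6 + 20)/6 = 48/6 = 8; σ²_F = ((20−4)/6)² = 7.111
te_G = (1 + 4·4 + 7)/6 = 24/6 = 4; σ²_G = ((7−1)/6)² = 1.000
te_H = (1 + 4·3 + 11)/6 = 24/6 = 4; σ²_H = ((11−1)/6)² = 2.778

Forward pass:
ES_A = 0; EF_A = 10
ES_B = 0; EF_B = 14
ES_C = 10; EF_C = 10+4 = 14
ES_D = max(EF_A=10, EF_B=14) = 14; EF_D = 14+8 = 22
ES_E = max(EF_A=10, EF_B=14) = 14; EF_E = 14+15 = 29
ES_F = max(EF_A=10, EF_C=14) = 14; EF_F = 14+8 = 22
ES_G = max(EF_A=10, EF_E=29) = 29; EF_G = 29+4 = 33
ES_H = max(EF_A=10, EF_D=22, EF_F=22, EF_G=33) = 33; EF_H = 33+4 = 37
Expected project duration μ = 37 days. Critical path: B → E → G → H.

Variance along critical path = 7.111 + 7.111 + 1.000 + 2.778 = 18.000; σ = √18.000 = 4.243 days.
Z = (33 − 37) / 4.243 = -0.943
P(T ≤ 33) = Φ(-0.943) ≈ 0.173

0.173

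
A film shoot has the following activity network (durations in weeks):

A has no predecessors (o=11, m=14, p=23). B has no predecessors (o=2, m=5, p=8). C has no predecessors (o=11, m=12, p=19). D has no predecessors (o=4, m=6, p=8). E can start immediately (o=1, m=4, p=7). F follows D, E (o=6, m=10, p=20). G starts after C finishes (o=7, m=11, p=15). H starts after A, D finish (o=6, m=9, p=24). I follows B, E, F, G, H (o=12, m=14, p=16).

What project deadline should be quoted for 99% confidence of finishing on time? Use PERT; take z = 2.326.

te_A = (11 + 4·14 + 23)/6 = 90/6 = 15; σ²_A = ((23−11)/6)² = 4.000
te_B = (2 + 4·5 + 8)/6 = 30/6 = 5; σ²_B = ((8−2)/6)² = 1.000
te_C = (11 + 4·12 + 19)/6 = 78/6 = 13; σ²_C = ((19−11)/6)² = 1.778
te_D = (4 + 4·6 + 8)/6 = 36/6 = 6; σ²_D = ((8−4)/6)² = 0.444
te_E = (1 + 4·4 + 7)/6 = 24/6 = 4; σ²_E = ((7−1)/6)² = 1.000
te_F = (6 + 4·10 + 20)/6 = 66/6 = 11; σ²_F = ((20−6)/6)² = 5.444
te_G = (7 + 4·11 + 15)/6 = 66/6 = 11; σ²_G = ((15−7)/6)² = 1.778
te_H = (6 + 4·9 + 24)/6 = 66/6 = 11; σ²_H = ((24−6)/6)² = 9.000
te_I = (12 + 4·14 + 16)/6 = 84/6 = 14; σ²_I = ((16−12)/6)² = 0.444

Forward pass:
ES_A = 0; EF_A = 15
ES_B = 0; EF_B = 5
ES_C = 0; EF_C = 13
ES_D = 0; EF_D = 6
ES_E = 0; EF_E = 4
ES_F = max(EF_D=6, EF_E=4) = 6; EF_F = 6+11 = 17
ES_G = 13; EF_G = 13+11 = 24
ES_H = max(EF_A=15, EF_D=6) = 15; EF_H = 15+11 = 26
ES_I = max(EF_B=5, EF_E=4, EF_F=17, EF_G=24, EF_H=26) = 26; EF_I = 26+14 = 40
Expected project duration μ = 40 weeks. Critical path: A → H → I.

Variance along critical path = 4.000 + 9.000 + 0.444 = 13.444; σ = 3.667 weeks.
D = μ + z·σ = 40 + 2.326·3.667 = 48.5 weeks

48.5 weeks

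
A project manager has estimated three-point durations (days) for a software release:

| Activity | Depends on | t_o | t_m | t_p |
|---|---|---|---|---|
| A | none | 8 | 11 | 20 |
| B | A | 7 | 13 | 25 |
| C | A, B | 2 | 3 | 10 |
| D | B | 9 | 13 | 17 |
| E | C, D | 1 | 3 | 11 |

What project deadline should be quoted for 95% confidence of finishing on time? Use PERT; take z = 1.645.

te_A = (8 + 4·11 + 20)/6 = 72/6 = 12; σ²_A = ((20−8)/6)² = 4.000
te_B = (7 + 4·13 + 25)/6 = 84/6 = 14; σ²_B = ((25−7)/6)² = 9.000
te_C = (2 + 4·3 + 10)/6 = 24/6 = 4; σ²_C = ((10−2)/6)² = 1.778
te_D = (9 + 4·13 + 17)/6 = 78/6 = 13; σ²_D = ((17−9)/6)² = 1.778
te_E = (1 + 4·3 + 11)/6 = 24/6 = 4; σ²_E = ((11−1)/6)² = 2.778

Forward pass:
ES_A = 0; EF_A = 12
ES_B = 12; EF_B = 12+14 = 26
ES_C = max(EF_A=12, EF_B=26) = 26; EF_C = 26+4 = 30
ES_D = 26; EF_D = 26+13 = 39
ES_E = max(EF_C=30, EF_D=39) = 39; EF_E = 39+4 = 43
Expected project duration μ = 43 days. Critical path: A → B → D → E.

Variance along critical path = 4.000 + 9.000 + 1.778 + 2.778 = 17.556; σ = 4.190 days.
D = μ + z·σ = 43 + 1.645·4.190 = 49.9 days

49.9 days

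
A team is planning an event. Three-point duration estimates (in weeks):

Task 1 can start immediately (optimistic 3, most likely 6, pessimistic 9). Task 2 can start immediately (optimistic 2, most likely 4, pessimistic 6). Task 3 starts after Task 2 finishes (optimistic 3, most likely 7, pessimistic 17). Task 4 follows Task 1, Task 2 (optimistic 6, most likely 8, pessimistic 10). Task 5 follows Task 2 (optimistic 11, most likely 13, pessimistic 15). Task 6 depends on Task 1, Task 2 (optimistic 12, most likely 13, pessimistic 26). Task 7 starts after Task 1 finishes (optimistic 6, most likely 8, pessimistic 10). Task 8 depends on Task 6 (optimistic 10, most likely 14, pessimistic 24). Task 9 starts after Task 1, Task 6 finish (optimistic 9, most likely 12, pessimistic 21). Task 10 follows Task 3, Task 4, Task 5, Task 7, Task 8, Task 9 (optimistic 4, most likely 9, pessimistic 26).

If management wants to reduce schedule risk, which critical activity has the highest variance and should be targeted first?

Task 10

te_Task 1 = (3 + 4·6 + 9)/6 = 36/6 = 6; σ²_Task 1 = ((9−3)/6)² = 1.000
te_Task 2 = (2 + 4·4 + 6)/6 = 24/6 = 4; σ²_Task 2 = ((6−2)/6)² = 0.444
te_Task 3 = (3 + 4·7 + 17)/6 = 48/6 = 8; σ²_Task 3 = ((17−3)/6)² = 5.444
te_Task 4 = (6 + 4·8 + 10)/6 = 48/6 = 8; σ²_Task 4 = ((10−6)/6)² = 0.444
te_Task 5 = (11 + 4·13 + 15)/6 = 78/6 = 13; σ²_Task 5 = ((15−11)/6)² = 0.444
te_Task 6 = (12 + 4·13 + 26)/6 = 90/6 = 15; σ²_Task 6 = ((26−12)/6)² = 5.444
te_Task 7 = (6 + 4·8 + 10)/6 = 48/6 = 8; σ²_Task 7 = ((10−6)/6)² = 0.444
te_Task 8 = (10 + 4·14 + 24)/6 = 90/6 = 15; σ²_Task 8 = ((24−10)/6)² = 5.444
te_Task 9 = (9 + 4·12 + 21)/6 = 78/6 = 13; σ²_Task 9 = ((21−9)/6)² = 4.000
te_Task 10 = (4 + 4·9 + 26)/6 = 66/6 = 11; σ²_Task 10 = ((26−4)/6)² = 13.444

Forward pass:
ES_Task 1 = 0; EF_Task 1 = 6
ES_Task 2 = 0; EF_Task 2 = 4
ES_Task 3 = 4; EF_Task 3 = 4+8 = 12
ES_Task 4 = max(EF_Task 1=6, EF_Task 2=4) = 6; EF_Task 4 = 6+8 = 14
ES_Task 5 = 4; EF_Task 5 = 4+13 = 17
ES_Task 6 = max(EF_Task 1=6, EF_Task 2=4) = 6; EF_Task 6 = 6+15 = 21
ES_Task 7 = 6; EF_Task 7 = 6+8 = 14
ES_Task 8 = 21; EF_Task 8 = 21+15 = 36
ES_Task 9 = max(EF_Task 1=6, EF_Task 6=21) = 21; EF_Task 9 = 21+13 = 34
ES_Task 10 = max(EF_Task 3=12, EF_Task 4=14, EF_Task 5=17, EF_Task 7=14, EF_Task 8=36, EF_Task 9=34) = 36; EF_Task 10 = 36+11 = 47
Expected project duration μ = 47 weeks. Critical path: Task 1 → Task 6 → Task 8 → Task 10.

Variances on critical path: σ²_Task 1=1.000, σ²_Task 6=5.444, σ²_Task 8=5.444, σ²_Task 10=13.444.
Largest is σ²_Task 10 = 13.444.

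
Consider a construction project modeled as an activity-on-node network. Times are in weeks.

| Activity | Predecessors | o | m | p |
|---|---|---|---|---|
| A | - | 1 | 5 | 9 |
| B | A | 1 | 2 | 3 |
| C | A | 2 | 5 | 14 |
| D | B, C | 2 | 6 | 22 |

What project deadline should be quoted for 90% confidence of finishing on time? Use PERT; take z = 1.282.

te_A = (1 + 4·5 + 9)/6 = 30/6 = 5; σ²_A = ((9−1)/6)² = 1.778
te_B = (1 + 4·2 + 3)/6 = 12/6 = 2; σ²_B = ((3−1)/6)² = 0.111
te_C = (2 + 4·5 + 14)/6 = 36/6 = 6; σ²_C = ((14−2)/6)² = 4.000
te_D = (2 + 4·6 + 22)/6 = 48/6 = 8; σ²_D = ((22−2)/6)² = 11.111

Forward pass:
ES_A = 0; EF_A = 5
ES_B = 5; EF_B = 5+2 = 7
ES_C = 5; EF_C = 5+6 = 11
ES_D = max(EF_B=7, EF_C=11) = 11; EF_D = 11+8 = 19
Expected project duration μ = 19 weeks. Critical path: A → C → D.

Variance along critical path = 1.778 + 4.000 + 11.111 = 16.889; σ = 4.110 weeks.
D = μ + z·σ = 19 + 1.282·4.110 = 24.3 weeks

24.3 weeks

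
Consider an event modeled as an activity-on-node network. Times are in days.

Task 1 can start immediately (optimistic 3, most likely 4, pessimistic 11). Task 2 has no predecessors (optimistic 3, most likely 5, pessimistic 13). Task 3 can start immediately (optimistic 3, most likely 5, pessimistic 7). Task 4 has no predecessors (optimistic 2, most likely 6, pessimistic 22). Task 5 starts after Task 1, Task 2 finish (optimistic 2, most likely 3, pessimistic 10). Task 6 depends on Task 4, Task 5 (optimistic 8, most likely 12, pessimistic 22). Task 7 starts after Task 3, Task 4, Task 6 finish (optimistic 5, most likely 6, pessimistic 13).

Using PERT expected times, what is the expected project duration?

te_Task 1 = (3 + 4·4 + 11)/6 = 30/6 = 5
te_Task 2 = (3 + 4·5 + 13)/6 = 36/6 = 6
te_Task 3 = (3 + 4·5 + 7)/6 = 30/6 = 5
te_Task 4 = (2 + 4·6 + 22)/6 = 48/6 = 8
te_Task 5 = (2 + 4·3 + 10)/6 = 24/6 = 4
te_Task 6 = (8 + 4·12 + 22)/6 = 78/6 = 13
te_Task 7 = (5 + 4·6 + 13)/6 = 42/6 = 7

Forward pass:
ES_Task 1 = 0; EF_Task 1 = 5
ES_Task 2 = 0; EF_Task 2 = 6
ES_Task 3 = 0; EF_Task 3 = 5
ES_Task 4 = 0; EF_Task 4 = 8
ES_Task 5 = max(EF_Task 1=5, EF_Task 2=6) = 6; EF_Task 5 = 6+4 = 10
ES_Task 6 = max(EF_Task 4=8, EF_Task 5=10) = 10; EF_Task 6 = 10+13 = 23
ES_Task 7 = max(EF_Task 3=5, EF_Task 4=8, EF_Task 6=23) = 23; EF_Task 7 = 23+7 = 30
Expected project duration μ = 30 days. Critical path: Task 2 → Task 5 → Task 6 → Task 7.

30 days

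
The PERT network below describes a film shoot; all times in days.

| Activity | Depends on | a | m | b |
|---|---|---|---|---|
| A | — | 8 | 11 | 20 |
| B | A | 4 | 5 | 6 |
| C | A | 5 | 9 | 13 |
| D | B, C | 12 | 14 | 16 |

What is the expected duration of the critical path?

35 days

te_A = (8 + 4·11 + 20)/6 = 72/6 = 12
te_B = (4 + 4·5 + 6)/6 = 30/6 = 5
te_C = (5 + 4·9 + 13)/6 = 54/6 = 9
te_D = (12 + 4·14 + 16)/6 = 84/6 = 14

Forward pass:
ES_A = 0; EF_A = 12
ES_B = 12; EF_B = 12+5 = 17
ES_C = 12; EF_C = 12+9 = 21
ES_D = max(EF_B=17, EF_C=21) = 21; EF_D = 21+14 = 35
Expected project duration μ = 35 days. Critical path: A → C → D.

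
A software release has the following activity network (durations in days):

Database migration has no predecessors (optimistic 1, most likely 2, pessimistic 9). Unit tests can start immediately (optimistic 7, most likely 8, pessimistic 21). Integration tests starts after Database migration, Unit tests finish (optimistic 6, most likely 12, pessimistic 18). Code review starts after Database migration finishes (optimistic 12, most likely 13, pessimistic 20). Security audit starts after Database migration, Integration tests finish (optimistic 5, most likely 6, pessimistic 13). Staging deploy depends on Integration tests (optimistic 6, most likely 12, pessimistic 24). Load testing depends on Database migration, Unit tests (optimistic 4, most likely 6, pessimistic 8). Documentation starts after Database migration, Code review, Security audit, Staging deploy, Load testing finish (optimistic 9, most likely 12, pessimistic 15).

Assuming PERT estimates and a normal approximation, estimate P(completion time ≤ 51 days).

0.818

te_Database migration = (1 + 4·2 + 9)/6 = 18/6 = 3; σ²_Database migration = ((9−1)/6)² = 1.778
te_Unit tests = (7 + 4·8 + 21)/6 = 60/6 = 10; σ²_Unit tests = ((21−7)/6)² = 5.444
te_Integration tests = (6 + 4·12 + 18)/6 = 72/6 = 12; σ²_Integration tests = ((18−6)/6)² = 4.000
te_Code review = (12 + 4·13 + 20)/6 = 84/6 = 14; σ²_Code review = ((20−12)/6)² = 1.778
te_Security audit = (5 + 4·6 + 13)/6 = 42/6 = 7; σ²_Security audit = ((13−5)/6)² = 1.778
te_Staging deploy = (6 + 4·12 + 24)/6 = 78/6 = 13; σ²_Staging deploy = ((24−6)/6)² = 9.000
te_Load testing = (4 + 4·6 + 8)/6 = 36/6 = 6; σ²_Load testing = ((8−4)/6)² = 0.444
te_Documentation = (9 + 4·12 + 15)/6 = 72/6 = 12; σ²_Documentation = ((15−9)/6)² = 1.000

Forward pass:
ES_Database migration = 0; EF_Database migration = 3
ES_Unit tests = 0; EF_Unit tests = 10
ES_Integration tests = max(EF_Database migration=3, EF_Unit tests=10) = 10; EF_Integration tests = 10+12 = 22
ES_Code review = 3; EF_Code review = 3+14 = 17
ES_Security audit = max(EF_Database migration=3, EF_Integration tests=22) = 22; EF_Security audit = 22+7 = 29
ES_Staging deploy = 22; EF_Staging deploy = 22+13 = 35
ES_Load testing = max(EF_Database migration=3, EF_Unit tests=10) = 10; EF_Load testing = 10+6 = 16
ES_Documentation = max(EF_Database migration=3, EF_Code review=17, EF_Security audit=29, EF_Staging deploy=35, EF_Load testing=16) = 35; EF_Documentation = 35+12 = 47
Expected project duration μ = 47 days. Critical path: Unit tests → Integration tests → Staging deploy → Documentation.

Variance along critical path = 5.444 + 4.000 + 9.000 + 1.000 = 19.444; σ = √19.444 = 4.410 days.
Z = (51 − 47) / 4.410 = 0.907
P(T ≤ 51) = Φ(0.907) ≈ 0.818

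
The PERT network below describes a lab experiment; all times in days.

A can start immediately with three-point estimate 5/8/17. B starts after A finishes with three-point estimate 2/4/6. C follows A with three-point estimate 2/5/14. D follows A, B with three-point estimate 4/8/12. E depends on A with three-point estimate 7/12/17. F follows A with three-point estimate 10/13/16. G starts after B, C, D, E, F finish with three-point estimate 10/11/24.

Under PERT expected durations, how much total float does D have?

1 days

te_A = (5 + 4·8 + 17)/6 = 54/6 = 9
te_B = (2 + 4·4 + 6)/6 = 24/6 = 4
te_C = (2 + 4·5 + 14)/6 = 36/6 = 6
te_D = (4 + 4·8 + 12)/6 = 48/6 = 8
te_E = (7 + 4·12 + 17)/6 = 72/6 = 12
te_F = (10 + 4·13 + 16)/6 = 78/6 = 13
te_G = (10 + 4·11 + 24)/6 = 78/6 = 13

Forward pass:
ES_A = 0; EF_A = 9
ES_B = 9; EF_B = 9+4 = 13
ES_C = 9; EF_C = 9+6 = 15
ES_D = max(EF_A=9, EF_B=13) = 13; EF_D = 13+8 = 21
ES_E = 9; EF_E = 9+12 = 21
ES_F = 9; EF_F = 9+13 = 22
ES_G = max(EF_B=13, EF_C=15, EF_D=21, EF_E=21, EF_F=22) = 22; EF_G = 22+13 = 35
Expected project duration μ = 35 days. Critical path: A → F → G.

Backward pass:
LF_G = 35; LS_G = 35−13 = 22
LF_F = LS_G = 22; LS_F = 22−13 = 9
LF_E = LS_G = 22; LS_E = 22−12 = 10
LF_D = LS_G = 22; LS_D = 22−8 = 14
LF_C = LS_G = 22; LS_C = 22−6 = 16
LF_B = min(LS_D=14, LS_G=22) = 14; LS_B = 14−4 = 10
LF_A = min(LS_B=10, LS_C=16, LS_D=14, LS_E=10, LS_F=9) = 9; LS_A = 9−9 = 0
Slack_D = LS_D − ES_D = 14 − 13 = 1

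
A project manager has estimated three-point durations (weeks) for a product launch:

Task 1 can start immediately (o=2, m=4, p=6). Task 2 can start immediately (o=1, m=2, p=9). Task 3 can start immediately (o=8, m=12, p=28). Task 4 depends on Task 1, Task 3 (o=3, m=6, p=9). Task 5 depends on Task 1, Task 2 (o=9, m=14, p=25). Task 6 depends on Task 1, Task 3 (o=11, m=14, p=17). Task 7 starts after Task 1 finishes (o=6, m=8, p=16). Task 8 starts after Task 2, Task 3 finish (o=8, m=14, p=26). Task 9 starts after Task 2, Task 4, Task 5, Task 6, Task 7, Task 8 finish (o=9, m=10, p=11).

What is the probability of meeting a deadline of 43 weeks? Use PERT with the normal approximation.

te_Task 1 = (2 + 4·4 + 6)/6 = 24/6 = 4; σ²_Task 1 = ((6−2)/6)² = 0.444
te_Task 2 = (1 + 4·2 + 9)/6 = 18/6 = 3; σ²_Task 2 = ((9−1)/6)² = 1.778
te_Task 3 = (8 + 4·12 + 28)/6 = 84/6 = 14; σ²_Task 3 = ((28−8)/6)² = 11.111
te_Task 4 = (3 + 4·6 + 9)/6 = 36/6 = 6; σ²_Task 4 = ((9−3)/6)² = 1.000
te_Task 5 = (9 + 4·14 + 25)/6 = 90/6 = 15; σ²_Task 5 = ((25−9)/6)² = 7.111
te_Task 6 = (11 + 4·14 + 17)/6 = 84/6 = 14; σ²_Task 6 = ((17−11)/6)² = 1.000
te_Task 7 = (6 + 4·8 + 16)/6 = 54/6 = 9; σ²_Task 7 = ((16−6)/6)² = 2.778
te_Task 8 = (8 + 4·14 + 26)/6 = 90/6 = 15; σ²_Task 8 = ((26−8)/6)² = 9.000
te_Task 9 = (9 + 4·10 + 11)/6 = 60/6 = 10; σ²_Task 9 = ((11−9)/6)² = 0.111

Forward pass:
ES_Task 1 = 0; EF_Task 1 = 4
ES_Task 2 = 0; EF_Task 2 = 3
ES_Task 3 = 0; EF_Task 3 = 14
ES_Task 4 = max(EF_Task 1=4, EF_Task 3=14) = 14; EF_Task 4 = 14+6 = 20
ES_Task 5 = max(EF_Task 1=4, EF_Task 2=3) = 4; EF_Task 5 = 4+15 = 19
ES_Task 6 = max(EF_Task 1=4, EF_Task 3=14) = 14; EF_Task 6 = 14+14 = 28
ES_Task 7 = 4; EF_Task 7 = 4+9 = 13
ES_Task 8 = max(EF_Task 2=3, EF_Task 3=14) = 14; EF_Task 8 = 14+15 = 29
ES_Task 9 = max(EF_Task 2=3, EF_Task 4=20, EF_Task 5=19, EF_Task 6=28, EF_Task 7=13, EF_Task 8=29) = 29; EF_Task 9 = 29+10 = 39
Expected project duration μ = 39 weeks. Critical path: Task 3 → Task 8 → Task 9.

Variance along critical path = 11.111 + 9.000 + 0.111 = 20.222; σ = √20.222 = 4.497 weeks.
Z = (43 − 39) / 4.497 = 0.889
P(T ≤ 43) = Φ(0.889) ≈ 0.813

0.813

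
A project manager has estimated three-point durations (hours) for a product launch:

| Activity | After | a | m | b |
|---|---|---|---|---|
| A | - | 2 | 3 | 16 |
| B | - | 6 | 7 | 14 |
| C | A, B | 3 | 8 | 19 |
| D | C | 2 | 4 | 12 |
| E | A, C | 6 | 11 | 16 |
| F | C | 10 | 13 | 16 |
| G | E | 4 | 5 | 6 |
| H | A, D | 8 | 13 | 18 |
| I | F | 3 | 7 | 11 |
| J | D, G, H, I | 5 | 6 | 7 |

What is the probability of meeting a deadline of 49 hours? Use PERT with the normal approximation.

te_A = (2 + 4·3 + 16)/6 = 30/6 = 5; σ²_A = ((16−2)/6)² = 5.444
te_B = (6 + 4·7 + 14)/6 = 48/6 = 8; σ²_B = ((14−6)/6)² = 1.778
te_C = (3 + 4·8 + 19)/6 = 54/6 = 9; σ²_C = ((19−3)/6)² = 7.111
te_D = (2 + 4·4 + 12)/6 = 30/6 = 5; σ²_D = ((12−2)/6)² = 2.778
te_E = (6 + 4·11 + 16)/6 = 66/6 = 11; σ²_E = ((16−6)/6)² = 2.778
te_F = (10 + 4·13 + 16)/6 = 78/6 = 13; σ²_F = ((16−10)/6)² = 1.000
te_G = (4 + 4·5 + 6)/6 = 30/6 = 5; σ²_G = ((6−4)/6)² = 0.111
te_H = (8 + 4·13 + 18)/6 = 78/6 = 13; σ²_H = ((18−8)/6)² = 2.778
te_I = (3 + 4·7 + 11)/6 = 42/6 = 7; σ²_I = ((11−3)/6)² = 1.778
te_J = (5 + 4·6 + 7)/6 = 36/6 = 6; σ²_J = ((7−5)/6)² = 0.111

Forward pass:
ES_A = 0; EF_A = 5
ES_B = 0; EF_B = 8
ES_C = max(EF_A=5, EF_B=8) = 8; EF_C = 8+9 = 17
ES_D = 17; EF_D = 17+5 = 22
ES_E = max(EF_A=5, EF_C=17) = 17; EF_E = 17+11 = 28
ES_F = 17; EF_F = 17+13 = 30
ES_G = 28; EF_G = 28+5 = 33
ES_H = max(EF_A=5, EF_D=22) = 22; EF_H = 22+13 = 35
ES_I = 30; EF_I = 30+7 = 37
ES_J = max(EF_D=22, EF_G=33, EF_H=35, EF_I=37) = 37; EF_J = 37+6 = 43
Expected project duration μ = 43 hours. Critical path: B → C → F → I → J.

Variance along critical path = 1.778 + 7.111 + 1.000 + 1.778 + 0.111 = 11.778; σ = √11.778 = 3.432 hours.
Z = (49 − 43) / 3.432 = 1.748
P(T ≤ 49) = Φ(1.748) ≈ 0.960

0.960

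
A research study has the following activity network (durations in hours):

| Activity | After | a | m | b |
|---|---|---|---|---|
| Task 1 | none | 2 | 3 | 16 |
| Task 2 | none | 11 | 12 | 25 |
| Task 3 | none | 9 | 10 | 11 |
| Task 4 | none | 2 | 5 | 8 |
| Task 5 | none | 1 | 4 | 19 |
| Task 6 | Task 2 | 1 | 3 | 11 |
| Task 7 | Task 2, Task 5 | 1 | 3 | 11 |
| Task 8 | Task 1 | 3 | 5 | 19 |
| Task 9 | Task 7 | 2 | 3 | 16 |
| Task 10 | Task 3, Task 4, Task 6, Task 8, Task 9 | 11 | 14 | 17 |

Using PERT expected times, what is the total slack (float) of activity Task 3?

13 hours

te_Task 1 = (2 + 4·3 + 16)/6 = 30/6 = 5
te_Task 2 = (11 + 4·12 + 25)/6 = 84/6 = 14
te_Task 3 = (9 + 4·10 + 11)/6 = 60/6 = 10
te_Task 4 = (2 + 4·5 + 8)/6 = 30/6 = 5
te_Task 5 = (1 + 4·4 + 19)/6 = 36/6 = 6
te_Task 6 = (1 + 4·3 + 11)/6 = 24/6 = 4
te_Task 7 = (1 + 4·3 + 11)/6 = 24/6 = 4
te_Task 8 = (3 + 4·5 + 19)/6 = 42/6 = 7
te_Task 9 = (2 + 4·3 + 16)/6 = 30/6 = 5
te_Task 10 = (11 + 4·14 + 17)/6 = 84/6 = 14

Forward pass:
ES_Task 1 = 0; EF_Task 1 = 5
ES_Task 2 = 0; EF_Task 2 = 14
ES_Task 3 = 0; EF_Task 3 = 10
ES_Task 4 = 0; EF_Task 4 = 5
ES_Task 5 = 0; EF_Task 5 = 6
ES_Task 6 = 14; EF_Task 6 = 14+4 = 18
ES_Task 7 = max(EF_Task 2=14, EF_Task 5=6) = 14; EF_Task 7 = 14+4 = 18
ES_Task 8 = 5; EF_Task 8 = 5+7 = 12
ES_Task 9 = 18; EF_Task 9 = 18+5 = 23
ES_Task 10 = max(EF_Task 3=10, EF_Task 4=5, EF_Task 6=18, EF_Task 8=12, EF_Task 9=23) = 23; EF_Task 10 = 23+14 = 37
Expected project duration μ = 37 hours. Critical path: Task 2 → Task 7 → Task 9 → Task 10.

Backward pass:
LF_Task 10 = 37; LS_Task 10 = 37−14 = 23
LF_Task 9 = LS_Task 10 = 23; LS_Task 9 = 23−5 = 18
LF_Task 8 = LS_Task 10 = 23; LS_Task 8 = 23−7 = 16
LF_Task 7 = LS_Task 9 = 18; LS_Task 7 = 18−4 = 14
LF_Task 6 = LS_Task 10 = 23; LS_Task 6 = 23−4 = 19
LF_Task 5 = LS_Task 7 = 14; LS_Task 5 = 14−6 = 8
LF_Task 4 = LS_Task 10 = 23; LS_Task 4 = 23−5 = 18
LF_Task 3 = LS_Task 10 = 23; LS_Task 3 = 23−10 = 13
LF_Task 2 = min(LS_Task 6=19, LS_Task 7=14) = 14; LS_Task 2 = 14−14 = 0
LF_Task 1 = LS_Task 8 = 16; LS_Task 1 = 16−5 = 11
Slack_Task 3 = LS_Task 3 − ES_Task 3 = 13 − 0 = 13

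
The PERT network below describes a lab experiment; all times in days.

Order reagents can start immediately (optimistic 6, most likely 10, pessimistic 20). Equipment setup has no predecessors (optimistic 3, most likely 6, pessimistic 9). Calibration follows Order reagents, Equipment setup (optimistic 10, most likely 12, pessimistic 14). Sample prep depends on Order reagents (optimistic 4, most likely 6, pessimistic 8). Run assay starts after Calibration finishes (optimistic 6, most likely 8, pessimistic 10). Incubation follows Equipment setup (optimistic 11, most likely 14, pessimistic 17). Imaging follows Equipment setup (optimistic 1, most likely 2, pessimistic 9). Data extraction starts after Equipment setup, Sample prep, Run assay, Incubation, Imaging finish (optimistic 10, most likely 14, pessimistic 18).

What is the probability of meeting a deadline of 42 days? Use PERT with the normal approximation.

0.146

te_Order reagents = (6 + 4·10 + 20)/6 = 66/6 = 11; σ²_Order reagents = ((20−6)/6)² = 5.444
te_Equipment setup = (3 + 4·6 + 9)/6 = 36/6 = 6; σ²_Equipment setup = ((9−3)/6)² = 1.000
te_Calibration = (10 + 4·12 + 14)/6 = 72/6 = 12; σ²_Calibration = ((14−10)/6)² = 0.444
te_Sample prep = (4 + 4·6 + 8)/6 = 36/6 = 6; σ²_Sample prep = ((8−4)/6)² = 0.444
te_Run assay = (6 + 4·8 + 10)/6 = 48/6 = 8; σ²_Run assay = ((10−6)/6)² = 0.444
te_Incubation = (11 + 4·14 + 17)/6 = 84/6 = 14; σ²_Incubation = ((17−11)/6)² = 1.000
te_Imaging = (1 + 4·2 + 9)/6 = 18/6 = 3; σ²_Imaging = ((9−1)/6)² = 1.778
te_Data extraction = (10 + 4·14 + 18)/6 = 84/6 = 14; σ²_Data extraction = ((18−10)/6)² = 1.778

Forward pass:
ES_Order reagents = 0; EF_Order reagents = 11
ES_Equipment setup = 0; EF_Equipment setup = 6
ES_Calibration = max(EF_Order reagents=11, EF_Equipment setup=6) = 11; EF_Calibration = 11+12 = 23
ES_Sample prep = 11; EF_Sample prep = 11+6 = 17
ES_Run assay = 23; EF_Run assay = 23+8 = 31
ES_Incubation = 6; EF_Incubation = 6+14 = 20
ES_Imaging = 6; EF_Imaging = 6+3 = 9
ES_Data extraction = max(EF_Equipment setup=6, EF_Sample prep=17, EF_Run assay=31, EF_Incubation=20, EF_Imaging=9) = 31; EF_Data extraction = 31+14 = 45
Expected project duration μ = 45 days. Critical path: Order reagents → Calibration → Run assay → Data extraction.

Variance along critical path = 5.444 + 0.444 + 0.444 + 1.778 = 8.111; σ = √8.111 = 2.848 days.
Z = (42 − 45) / 2.848 = -1.053
P(T ≤ 42) = Φ(-1.053) ≈ 0.146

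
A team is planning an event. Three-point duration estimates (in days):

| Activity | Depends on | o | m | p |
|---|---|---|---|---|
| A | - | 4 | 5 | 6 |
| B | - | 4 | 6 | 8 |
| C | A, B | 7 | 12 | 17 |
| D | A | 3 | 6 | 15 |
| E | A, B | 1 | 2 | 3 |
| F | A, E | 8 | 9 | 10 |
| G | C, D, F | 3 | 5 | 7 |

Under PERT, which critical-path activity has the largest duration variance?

te_A = (4 + 4·5 + 6)/6 = 30/6 = 5; σ²_A = ((6−4)/6)² = 0.111
te_B = (4 + 4·6 + 8)/6 = 36/6 = 6; σ²_B = ((8−4)/6)² = 0.444
te_C = (7 + 4·12 + 17)/6 = 72/6 = 12; σ²_C = ((17−7)/6)² = 2.778
te_D = (3 + 4·6 + 15)/6 = 42/6 = 7; σ²_D = ((15−3)/6)² = 4.000
te_E = (1 + 4·2 + 3)/6 = 12/6 = 2; σ²_E = ((3−1)/6)² = 0.111
te_F = (8 + 4·9 + 10)/6 = 54/6 = 9; σ²_F = ((10−8)/6)² = 0.111
te_G = (3 + 4·5 + 7)/6 = 30/6 = 5; σ²_G = ((7−3)/6)² = 0.444

Forward pass:
ES_A = 0; EF_A = 5
ES_B = 0; EF_B = 6
ES_C = max(EF_A=5, EF_B=6) = 6; EF_C = 6+12 = 18
ES_D = 5; EF_D = 5+7 = 12
ES_E = max(EF_A=5, EF_B=6) = 6; EF_E = 6+2 = 8
ES_F = max(EF_A=5, EF_E=8) = 8; EF_F = 8+9 = 17
ES_G = max(EF_C=18, EF_D=12, EF_F=17) = 18; EF_G = 18+5 = 23
Expected project duration μ = 23 days. Critical path: B → C → G.

Variances on critical path: σ²_B=0.444, σ²_C=2.778, σ²_G=0.444.
Largest is σ²_C = 2.778.

C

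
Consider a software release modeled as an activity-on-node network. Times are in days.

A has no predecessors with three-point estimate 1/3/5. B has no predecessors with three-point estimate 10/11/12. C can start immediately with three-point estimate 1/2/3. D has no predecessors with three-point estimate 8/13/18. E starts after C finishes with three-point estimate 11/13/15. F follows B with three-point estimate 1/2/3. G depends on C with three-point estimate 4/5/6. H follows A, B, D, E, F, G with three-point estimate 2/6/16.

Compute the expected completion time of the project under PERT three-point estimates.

te_A = (1 + 4·3 + 5)/6 = 18/6 = 3
te_B = (10 + 4·11 + 12)/6 = 66/6 = 11
te_C = (1 + 4·2 + 3)/6 = 12/6 = 2
te_D = (8 + 4·13 + 18)/6 = 78/6 = 13
te_E = (11 + 4·13 + 15)/6 = 78/6 = 13
te_F = (1 + 4·2 + 3)/6 = 12/6 = 2
te_G = (4 + 4·5 + 6)/6 = 30/6 = 5
te_H = (2 + 4·6 + 16)/6 = 42/6 = 7

Forward pass:
ES_A = 0; EF_A = 3
ES_B = 0; EF_B = 11
ES_C = 0; EF_C = 2
ES_D = 0; EF_D = 13
ES_E = 2; EF_E = 2+13 = 15
ES_F = 11; EF_F = 11+2 = 13
ES_G = 2; EF_G = 2+5 = 7
ES_H = max(EF_A=3, EF_B=11, EF_D=13, EF_E=15, EF_F=13, EF_G=7) = 15; EF_H = 15+7 = 22
Expected project duration μ = 22 days. Critical path: C → E → H.

22 days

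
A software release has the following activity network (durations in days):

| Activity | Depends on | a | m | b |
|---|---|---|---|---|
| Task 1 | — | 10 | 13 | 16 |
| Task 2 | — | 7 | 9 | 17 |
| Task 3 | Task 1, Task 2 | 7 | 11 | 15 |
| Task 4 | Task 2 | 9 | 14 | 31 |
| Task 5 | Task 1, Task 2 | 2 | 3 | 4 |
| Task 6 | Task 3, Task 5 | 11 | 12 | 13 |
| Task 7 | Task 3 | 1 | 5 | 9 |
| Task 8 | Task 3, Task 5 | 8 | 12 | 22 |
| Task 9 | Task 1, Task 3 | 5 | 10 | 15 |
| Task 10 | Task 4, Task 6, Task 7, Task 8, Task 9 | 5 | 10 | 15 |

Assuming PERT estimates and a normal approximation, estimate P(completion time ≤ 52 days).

0.934

te_Task 1 = (10 + 4·13 + 16)/6 = 78/6 = 13; σ²_Task 1 = ((16−10)/6)² = 1.000
te_Task 2 = (7 + 4·9 + 17)/6 = 60/6 = 10; σ²_Task 2 = ((17−7)/6)² = 2.778
te_Task 3 = (7 + 4·11 + 15)/6 = 66/6 = 11; σ²_Task 3 = ((15−7)/6)² = 1.778
te_Task 4 = (9 + 4·14 + 31)/6 = 96/6 = 16; σ²_Task 4 = ((31−9)/6)² = 13.444
te_Task 5 = (2 + 4·3 + 4)/6 = 18/6 = 3; σ²_Task 5 = ((4−2)/6)² = 0.111
te_Task 6 = (11 + 4·12 + 13)/6 = 72/6 = 12; σ²_Task 6 = ((13−11)/6)² = 0.111
te_Task 7 = (1 + 4·5 + 9)/6 = 30/6 = 5; σ²_Task 7 = ((9−1)/6)² = 1.778
te_Task 8 = (8 + 4·12 + 22)/6 = 78/6 = 13; σ²_Task 8 = ((22−8)/6)² = 5.444
te_Task 9 = (5 + 4·10 + 15)/6 = 60/6 = 10; σ²_Task 9 = ((15−5)/6)² = 2.778
te_Task 10 = (5 + 4·10 + 15)/6 = 60/6 = 10; σ²_Task 10 = ((15−5)/6)² = 2.778

Forward pass:
ES_Task 1 = 0; EF_Task 1 = 13
ES_Task 2 = 0; EF_Task 2 = 10
ES_Task 3 = max(EF_Task 1=13, EF_Task 2=10) = 13; EF_Task 3 = 13+11 = 24
ES_Task 4 = 10; EF_Task 4 = 10+16 = 26
ES_Task 5 = max(EF_Task 1=13, EF_Task 2=10) = 13; EF_Task 5 = 13+3 = 16
ES_Task 6 = max(EF_Task 3=24, EF_Task 5=16) = 24; EF_Task 6 = 24+12 = 36
ES_Task 7 = 24; EF_Task 7 = 24+5 = 29
ES_Task 8 = max(EF_Task 3=24, EF_Task 5=16) = 24; EF_Task 8 = 24+13 = 37
ES_Task 9 = max(EF_Task 1=13, EF_Task 3=24) = 24; EF_Task 9 = 24+10 = 34
ES_Task 10 = max(EF_Task 4=26, EF_Task 6=36, EF_Task 7=29, EF_Task 8=37, EF_Task 9=34) = 37; EF_Task 10 = 37+10 = 47
Expected project duration μ = 47 days. Critical path: Task 1 → Task 3 → Task 8 → Task 10.

Variance along critical path = 1.000 + 1.778 + 5.444 + 2.778 = 11.000; σ = √11.000 = 3.317 days.
Z = (52 − 47) / 3.317 = 1.508
P(T ≤ 52) = Φ(1.508) ≈ 0.934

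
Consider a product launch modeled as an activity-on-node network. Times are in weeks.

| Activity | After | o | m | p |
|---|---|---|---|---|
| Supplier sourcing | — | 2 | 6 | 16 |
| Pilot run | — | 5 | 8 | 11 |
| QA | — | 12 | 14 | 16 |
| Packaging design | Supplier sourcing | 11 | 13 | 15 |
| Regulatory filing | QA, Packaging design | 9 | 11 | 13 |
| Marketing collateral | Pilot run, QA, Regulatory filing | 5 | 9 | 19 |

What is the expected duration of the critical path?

41 weeks

te_Supplier sourcing = (2 + 4·6 + 16)/6 = 42/6 = 7
te_Pilot run = (5 + 4·8 + 11)/6 = 48/6 = 8
te_QA = (12 + 4·14 + 16)/6 = 84/6 = 14
te_Packaging design = (11 + 4·13 + 15)/6 = 78/6 = 13
te_Regulatory filing = (9 + 4·11 + 13)/6 = 66/6 = 11
te_Marketing collateral = (5 + 4·9 + 19)/6 = 60/6 = 10

Forward pass:
ES_Supplier sourcing = 0; EF_Supplier sourcing = 7
ES_Pilot run = 0; EF_Pilot run = 8
ES_QA = 0; EF_QA = 14
ES_Packaging design = 7; EF_Packaging design = 7+13 = 20
ES_Regulatory filing = max(EF_QA=14, EF_Packaging design=20) = 20; EF_Regulatory filing = 20+11 = 31
ES_Marketing collateral = max(EF_Pilot run=8, EF_QA=14, EF_Regulatory filing=31) = 31; EF_Marketing collateral = 31+10 = 41
Expected project duration μ = 41 weeks. Critical path: Supplier sourcing → Packaging design → Regulatory filing → Marketing collateral.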